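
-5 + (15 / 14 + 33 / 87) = -1441 / 406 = -3.55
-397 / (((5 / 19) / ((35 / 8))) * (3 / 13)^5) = -19604641693 / 1944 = -10084692.23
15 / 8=1.88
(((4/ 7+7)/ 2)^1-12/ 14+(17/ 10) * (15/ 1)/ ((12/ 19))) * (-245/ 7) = -12125/ 8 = -1515.62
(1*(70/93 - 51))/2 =-4673/186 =-25.12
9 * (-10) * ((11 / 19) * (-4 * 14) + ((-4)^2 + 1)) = 1387.89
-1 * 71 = -71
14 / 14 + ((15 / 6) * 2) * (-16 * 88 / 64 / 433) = 323 / 433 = 0.75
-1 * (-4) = 4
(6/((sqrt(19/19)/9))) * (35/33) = 630/11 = 57.27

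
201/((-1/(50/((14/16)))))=-80400/7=-11485.71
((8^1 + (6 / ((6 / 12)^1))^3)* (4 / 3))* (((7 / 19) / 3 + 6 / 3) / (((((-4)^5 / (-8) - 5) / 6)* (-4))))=-420112 / 7011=-59.92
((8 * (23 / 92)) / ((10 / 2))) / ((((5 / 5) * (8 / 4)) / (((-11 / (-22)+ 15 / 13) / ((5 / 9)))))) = 387 / 650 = 0.60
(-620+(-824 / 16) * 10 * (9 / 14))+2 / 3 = -39917 / 42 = -950.40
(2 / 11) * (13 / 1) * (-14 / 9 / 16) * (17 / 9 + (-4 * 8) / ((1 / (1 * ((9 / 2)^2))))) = 148.48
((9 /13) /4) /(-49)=-9 /2548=-0.00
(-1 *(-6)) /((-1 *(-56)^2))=-3 /1568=-0.00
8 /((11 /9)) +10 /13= 7.31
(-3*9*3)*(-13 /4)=1053 /4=263.25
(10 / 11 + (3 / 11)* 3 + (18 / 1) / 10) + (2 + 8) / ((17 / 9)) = 8248 / 935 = 8.82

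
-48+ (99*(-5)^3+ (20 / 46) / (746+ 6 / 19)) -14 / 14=-405196317 / 32614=-12424.00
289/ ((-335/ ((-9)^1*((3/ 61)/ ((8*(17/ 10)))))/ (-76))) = -8721/ 4087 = -2.13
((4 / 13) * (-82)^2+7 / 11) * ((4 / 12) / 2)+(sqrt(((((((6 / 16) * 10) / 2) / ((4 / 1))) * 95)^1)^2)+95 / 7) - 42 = 11564489 / 32032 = 361.03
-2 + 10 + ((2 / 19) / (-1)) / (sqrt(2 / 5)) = 8 - sqrt(10) / 19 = 7.83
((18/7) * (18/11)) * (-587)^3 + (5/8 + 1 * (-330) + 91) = -524263258615/616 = -851076718.53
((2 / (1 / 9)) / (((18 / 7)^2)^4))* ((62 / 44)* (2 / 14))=0.00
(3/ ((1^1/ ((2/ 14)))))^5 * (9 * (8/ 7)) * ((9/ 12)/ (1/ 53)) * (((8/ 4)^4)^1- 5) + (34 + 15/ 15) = 11767841/ 117649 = 100.02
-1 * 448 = -448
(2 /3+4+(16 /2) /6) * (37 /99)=74 /33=2.24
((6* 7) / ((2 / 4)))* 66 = 5544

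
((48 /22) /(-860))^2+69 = 69.00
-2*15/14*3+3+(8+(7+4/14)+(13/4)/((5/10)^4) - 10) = 53.86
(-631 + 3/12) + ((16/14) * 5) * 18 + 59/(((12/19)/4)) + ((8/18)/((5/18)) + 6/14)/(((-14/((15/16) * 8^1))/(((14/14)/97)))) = -2199271/14259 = -154.24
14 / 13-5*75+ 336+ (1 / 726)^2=-259848455 / 6851988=-37.92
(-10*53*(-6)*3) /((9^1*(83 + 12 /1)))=212 /19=11.16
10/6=5/3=1.67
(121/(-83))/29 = -121/2407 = -0.05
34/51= 2/3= 0.67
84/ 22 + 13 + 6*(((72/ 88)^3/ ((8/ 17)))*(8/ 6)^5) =61553/ 1331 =46.25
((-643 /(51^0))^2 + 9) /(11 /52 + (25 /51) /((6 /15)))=1096490616 /3811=287717.30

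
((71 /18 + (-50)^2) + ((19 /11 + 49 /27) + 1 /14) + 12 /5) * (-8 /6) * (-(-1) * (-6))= 208728104 /10395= 20079.66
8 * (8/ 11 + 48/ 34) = 3200/ 187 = 17.11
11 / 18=0.61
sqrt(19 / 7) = sqrt(133) / 7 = 1.65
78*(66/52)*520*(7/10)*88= 3171168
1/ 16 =0.06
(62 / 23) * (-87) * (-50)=269700 / 23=11726.09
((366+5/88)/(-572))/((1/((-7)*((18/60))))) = 1.34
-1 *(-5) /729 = 5 /729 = 0.01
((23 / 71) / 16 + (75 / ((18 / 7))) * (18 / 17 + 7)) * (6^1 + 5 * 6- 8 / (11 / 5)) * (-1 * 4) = -1212088597 / 39831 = -30430.78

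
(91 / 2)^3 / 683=753571 / 5464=137.92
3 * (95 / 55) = 57 / 11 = 5.18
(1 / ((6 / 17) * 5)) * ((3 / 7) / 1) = 17 / 70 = 0.24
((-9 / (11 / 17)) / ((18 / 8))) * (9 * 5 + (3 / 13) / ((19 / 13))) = -5304 / 19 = -279.16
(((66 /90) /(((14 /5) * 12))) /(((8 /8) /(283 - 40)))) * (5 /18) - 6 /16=123 /112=1.10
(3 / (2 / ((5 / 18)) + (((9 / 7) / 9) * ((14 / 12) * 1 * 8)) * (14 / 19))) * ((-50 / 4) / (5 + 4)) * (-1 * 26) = 30875 / 2332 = 13.24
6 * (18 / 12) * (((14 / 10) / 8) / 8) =63 / 320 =0.20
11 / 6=1.83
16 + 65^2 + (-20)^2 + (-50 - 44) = 4547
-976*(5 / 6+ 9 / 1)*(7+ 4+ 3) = -403088 / 3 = -134362.67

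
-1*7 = -7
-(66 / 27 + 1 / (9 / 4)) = -26 / 9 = -2.89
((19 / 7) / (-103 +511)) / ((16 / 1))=0.00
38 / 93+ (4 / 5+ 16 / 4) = 2422 / 465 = 5.21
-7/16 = -0.44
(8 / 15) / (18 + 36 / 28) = 56 / 2025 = 0.03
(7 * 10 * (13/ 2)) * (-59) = -26845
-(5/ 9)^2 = -25/ 81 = -0.31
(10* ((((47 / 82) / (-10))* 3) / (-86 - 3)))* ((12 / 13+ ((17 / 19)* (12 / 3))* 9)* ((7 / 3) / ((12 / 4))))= 448756 / 901303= 0.50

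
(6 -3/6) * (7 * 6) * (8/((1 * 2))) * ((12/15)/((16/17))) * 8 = 31416/5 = 6283.20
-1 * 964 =-964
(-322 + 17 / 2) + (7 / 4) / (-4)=-5023 / 16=-313.94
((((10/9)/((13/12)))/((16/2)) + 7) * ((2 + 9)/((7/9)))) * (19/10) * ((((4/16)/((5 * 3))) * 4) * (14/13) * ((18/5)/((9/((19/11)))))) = 200716/21125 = 9.50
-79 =-79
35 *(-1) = -35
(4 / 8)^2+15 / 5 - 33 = -119 / 4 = -29.75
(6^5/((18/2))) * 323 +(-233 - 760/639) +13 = 178185668/639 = 278850.81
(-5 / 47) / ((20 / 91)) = -91 / 188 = -0.48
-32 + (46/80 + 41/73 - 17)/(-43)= -3971599/125560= -31.63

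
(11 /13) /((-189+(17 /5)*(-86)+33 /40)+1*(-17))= -440 /258739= -0.00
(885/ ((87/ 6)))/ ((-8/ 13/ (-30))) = 172575/ 58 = 2975.43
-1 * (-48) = 48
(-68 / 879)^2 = 4624 / 772641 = 0.01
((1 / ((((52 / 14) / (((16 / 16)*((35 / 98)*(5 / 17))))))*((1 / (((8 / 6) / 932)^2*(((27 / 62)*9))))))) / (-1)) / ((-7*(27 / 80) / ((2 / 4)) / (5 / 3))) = 0.00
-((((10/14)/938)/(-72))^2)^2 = -625/49949770747051617878016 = -0.00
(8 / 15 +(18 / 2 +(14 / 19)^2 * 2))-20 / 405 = 10.57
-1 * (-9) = 9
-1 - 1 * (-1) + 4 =4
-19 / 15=-1.27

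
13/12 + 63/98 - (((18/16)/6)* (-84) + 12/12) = 16.48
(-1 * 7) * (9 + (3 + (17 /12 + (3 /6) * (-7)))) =-833 /12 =-69.42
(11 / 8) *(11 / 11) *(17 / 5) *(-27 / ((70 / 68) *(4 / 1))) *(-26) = 1115829 / 1400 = 797.02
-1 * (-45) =45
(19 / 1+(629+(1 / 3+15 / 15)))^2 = 3794704 / 9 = 421633.78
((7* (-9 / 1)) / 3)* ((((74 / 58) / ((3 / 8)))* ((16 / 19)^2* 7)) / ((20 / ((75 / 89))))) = -13923840 / 931741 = -14.94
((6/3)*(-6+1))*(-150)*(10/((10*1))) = 1500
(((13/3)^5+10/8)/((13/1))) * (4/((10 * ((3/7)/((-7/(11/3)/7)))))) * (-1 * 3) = 10404709/115830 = 89.83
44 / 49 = 0.90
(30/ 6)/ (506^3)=5/ 129554216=0.00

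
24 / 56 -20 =-137 / 7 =-19.57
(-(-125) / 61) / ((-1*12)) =-125 / 732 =-0.17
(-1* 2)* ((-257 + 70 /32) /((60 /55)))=14949 /32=467.16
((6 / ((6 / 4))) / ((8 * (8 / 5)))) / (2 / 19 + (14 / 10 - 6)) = -0.07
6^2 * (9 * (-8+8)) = 0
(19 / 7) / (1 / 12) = 228 / 7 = 32.57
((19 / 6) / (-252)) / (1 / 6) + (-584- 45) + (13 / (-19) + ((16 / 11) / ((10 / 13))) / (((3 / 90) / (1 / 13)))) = -625.40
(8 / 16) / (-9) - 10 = -181 / 18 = -10.06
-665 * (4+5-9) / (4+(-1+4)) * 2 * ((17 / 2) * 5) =0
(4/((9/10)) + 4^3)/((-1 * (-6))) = 308/27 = 11.41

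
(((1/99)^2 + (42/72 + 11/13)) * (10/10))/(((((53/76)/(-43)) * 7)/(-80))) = 47620838480/47270223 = 1007.42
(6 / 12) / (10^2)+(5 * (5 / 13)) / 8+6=8119 / 1300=6.25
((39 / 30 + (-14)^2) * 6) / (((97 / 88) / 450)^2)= 1856387808000 / 9409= 197299161.23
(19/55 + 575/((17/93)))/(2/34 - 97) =-367681/11330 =-32.45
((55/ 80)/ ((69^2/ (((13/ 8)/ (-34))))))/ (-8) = 143/ 165758976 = 0.00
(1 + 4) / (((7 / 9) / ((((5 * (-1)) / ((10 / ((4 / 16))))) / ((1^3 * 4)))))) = -45 / 224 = -0.20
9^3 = 729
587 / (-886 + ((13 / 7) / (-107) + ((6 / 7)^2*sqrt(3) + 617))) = -2170441684789 / 994673628026 - 2963768283*sqrt(3) / 497336814013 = -2.19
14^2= 196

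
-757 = -757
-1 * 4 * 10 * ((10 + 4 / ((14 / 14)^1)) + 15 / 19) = -11240 / 19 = -591.58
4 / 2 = 2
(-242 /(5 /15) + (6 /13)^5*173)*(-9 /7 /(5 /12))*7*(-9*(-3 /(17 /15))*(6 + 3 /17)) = 246364800733800 /107303677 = 2295958.61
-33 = -33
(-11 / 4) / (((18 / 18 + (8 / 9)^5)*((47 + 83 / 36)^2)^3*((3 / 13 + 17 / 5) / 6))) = -626616998272512 / 3080367730636066064453125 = -0.00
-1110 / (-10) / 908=111 / 908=0.12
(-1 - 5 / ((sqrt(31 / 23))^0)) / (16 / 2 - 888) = 0.01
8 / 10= 4 / 5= 0.80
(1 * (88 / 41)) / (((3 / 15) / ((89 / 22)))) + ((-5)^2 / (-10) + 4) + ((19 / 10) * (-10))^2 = 33285 / 82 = 405.91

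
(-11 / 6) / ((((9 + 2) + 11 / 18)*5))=-3 / 95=-0.03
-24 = -24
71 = 71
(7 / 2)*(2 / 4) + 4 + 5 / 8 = 51 / 8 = 6.38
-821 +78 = -743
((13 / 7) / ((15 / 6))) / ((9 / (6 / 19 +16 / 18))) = 5356 / 53865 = 0.10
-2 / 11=-0.18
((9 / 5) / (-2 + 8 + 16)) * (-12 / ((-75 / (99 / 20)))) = 81 / 1250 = 0.06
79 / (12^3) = 79 / 1728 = 0.05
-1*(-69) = 69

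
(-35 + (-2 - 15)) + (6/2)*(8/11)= -548/11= -49.82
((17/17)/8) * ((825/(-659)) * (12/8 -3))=0.23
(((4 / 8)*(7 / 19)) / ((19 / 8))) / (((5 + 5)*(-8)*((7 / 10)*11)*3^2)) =-1 / 71478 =-0.00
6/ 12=1/ 2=0.50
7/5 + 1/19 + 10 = 1088/95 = 11.45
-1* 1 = -1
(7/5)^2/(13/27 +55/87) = 38367/21800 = 1.76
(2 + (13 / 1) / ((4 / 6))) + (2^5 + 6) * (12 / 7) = 1213 / 14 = 86.64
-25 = -25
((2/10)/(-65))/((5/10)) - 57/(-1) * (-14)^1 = -259352/325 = -798.01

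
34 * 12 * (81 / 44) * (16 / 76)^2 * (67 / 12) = 738072 / 3971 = 185.87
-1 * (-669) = 669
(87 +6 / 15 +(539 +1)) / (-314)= -2.00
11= 11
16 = 16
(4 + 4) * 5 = 40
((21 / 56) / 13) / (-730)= -3 / 75920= -0.00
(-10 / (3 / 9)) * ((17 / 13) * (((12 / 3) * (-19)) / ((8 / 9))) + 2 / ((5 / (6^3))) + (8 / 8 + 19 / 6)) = 8284 / 13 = 637.23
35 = 35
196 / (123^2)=196 / 15129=0.01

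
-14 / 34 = -7 / 17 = -0.41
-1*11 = -11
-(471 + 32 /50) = -11791 /25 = -471.64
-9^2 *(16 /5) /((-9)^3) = 16 /45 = 0.36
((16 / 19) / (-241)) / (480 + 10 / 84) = -672 / 92335535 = -0.00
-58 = -58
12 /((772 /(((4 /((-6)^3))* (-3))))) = 1 /1158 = 0.00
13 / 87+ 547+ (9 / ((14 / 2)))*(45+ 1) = 369232 / 609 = 606.29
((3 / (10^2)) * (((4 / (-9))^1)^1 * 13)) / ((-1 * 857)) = 13 / 64275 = 0.00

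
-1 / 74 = -0.01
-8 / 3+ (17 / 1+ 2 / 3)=15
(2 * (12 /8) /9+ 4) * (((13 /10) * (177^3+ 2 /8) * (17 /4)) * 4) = 63725820509 /120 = 531048504.24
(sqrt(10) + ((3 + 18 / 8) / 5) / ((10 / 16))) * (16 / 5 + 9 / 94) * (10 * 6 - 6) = 1756566 / 5875 + 41823 * sqrt(10) / 235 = 861.78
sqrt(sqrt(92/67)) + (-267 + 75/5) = -250.92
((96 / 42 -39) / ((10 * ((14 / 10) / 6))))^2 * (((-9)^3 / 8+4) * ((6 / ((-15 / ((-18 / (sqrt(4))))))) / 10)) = -3728928393 / 480200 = -7765.37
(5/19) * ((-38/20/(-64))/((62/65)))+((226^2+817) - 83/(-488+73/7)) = 1376728608975/26530048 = 51893.18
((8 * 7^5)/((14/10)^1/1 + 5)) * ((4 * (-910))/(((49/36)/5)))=-280917000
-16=-16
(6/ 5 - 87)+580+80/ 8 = 2521/ 5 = 504.20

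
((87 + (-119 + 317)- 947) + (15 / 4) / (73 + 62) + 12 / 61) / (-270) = 1453259 / 592920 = 2.45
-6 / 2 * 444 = -1332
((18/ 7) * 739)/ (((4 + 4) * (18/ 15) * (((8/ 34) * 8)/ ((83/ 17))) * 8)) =920055/ 14336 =64.18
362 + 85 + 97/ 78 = 34963/ 78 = 448.24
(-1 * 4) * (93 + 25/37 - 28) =-9720/37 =-262.70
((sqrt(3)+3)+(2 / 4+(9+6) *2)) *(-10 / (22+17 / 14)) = -938 / 65 - 28 *sqrt(3) / 65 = -15.18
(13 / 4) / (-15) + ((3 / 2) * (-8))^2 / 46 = 4021 / 1380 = 2.91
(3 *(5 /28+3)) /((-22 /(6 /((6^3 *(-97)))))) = 89 /717024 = 0.00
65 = 65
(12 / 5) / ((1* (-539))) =-12 / 2695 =-0.00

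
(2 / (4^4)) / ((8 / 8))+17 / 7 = 2183 / 896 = 2.44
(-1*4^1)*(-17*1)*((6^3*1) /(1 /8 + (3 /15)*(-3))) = -587520 /19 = -30922.11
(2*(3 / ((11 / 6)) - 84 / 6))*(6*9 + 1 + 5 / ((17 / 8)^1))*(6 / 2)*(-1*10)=468000 / 11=42545.45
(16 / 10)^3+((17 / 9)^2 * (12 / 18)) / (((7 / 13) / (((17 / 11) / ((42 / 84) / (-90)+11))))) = 2425887592 / 514292625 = 4.72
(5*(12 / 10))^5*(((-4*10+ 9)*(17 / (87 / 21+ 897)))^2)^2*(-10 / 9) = -25001633779538535 / 24739263404164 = -1010.61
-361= -361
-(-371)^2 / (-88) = 137641 / 88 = 1564.10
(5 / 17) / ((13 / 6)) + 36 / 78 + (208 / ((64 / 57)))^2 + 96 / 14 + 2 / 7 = 849619891 / 24752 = 34325.30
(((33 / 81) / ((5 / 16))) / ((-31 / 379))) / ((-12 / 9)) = 11.95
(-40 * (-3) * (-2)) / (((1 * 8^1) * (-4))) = 15 / 2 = 7.50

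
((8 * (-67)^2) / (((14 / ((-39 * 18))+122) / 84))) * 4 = 4235317632 / 42815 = 98921.35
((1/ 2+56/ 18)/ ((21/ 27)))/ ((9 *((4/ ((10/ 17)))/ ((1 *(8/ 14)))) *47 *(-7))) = -0.00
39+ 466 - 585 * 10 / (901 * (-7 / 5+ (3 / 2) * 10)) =15455545 / 30634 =504.52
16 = 16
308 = 308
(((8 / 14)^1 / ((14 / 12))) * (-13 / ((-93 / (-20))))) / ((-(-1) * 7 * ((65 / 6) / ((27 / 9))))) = -576 / 10633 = -0.05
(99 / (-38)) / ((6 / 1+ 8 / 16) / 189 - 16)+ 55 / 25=270974 / 114665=2.36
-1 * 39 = -39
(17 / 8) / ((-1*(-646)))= 1 / 304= 0.00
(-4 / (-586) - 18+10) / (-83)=2342 / 24319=0.10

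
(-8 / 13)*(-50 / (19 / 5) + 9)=632 / 247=2.56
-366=-366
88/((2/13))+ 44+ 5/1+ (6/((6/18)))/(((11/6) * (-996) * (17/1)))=9638532/15521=621.00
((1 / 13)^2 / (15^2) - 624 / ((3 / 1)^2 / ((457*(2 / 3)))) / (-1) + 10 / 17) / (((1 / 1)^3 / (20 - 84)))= -291310392896 / 215475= -1351945.20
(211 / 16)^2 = 173.91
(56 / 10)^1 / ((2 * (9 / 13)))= 4.04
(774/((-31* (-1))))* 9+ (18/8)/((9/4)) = 6997/31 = 225.71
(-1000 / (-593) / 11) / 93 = 1000 / 606639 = 0.00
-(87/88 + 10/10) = -175/88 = -1.99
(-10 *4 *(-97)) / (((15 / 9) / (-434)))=-1010352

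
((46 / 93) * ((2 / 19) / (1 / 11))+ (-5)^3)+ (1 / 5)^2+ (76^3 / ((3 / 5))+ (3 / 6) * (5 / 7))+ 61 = 150811843671 / 206150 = 731563.64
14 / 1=14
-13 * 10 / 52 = -5 / 2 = -2.50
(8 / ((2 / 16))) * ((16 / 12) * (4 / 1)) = 1024 / 3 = 341.33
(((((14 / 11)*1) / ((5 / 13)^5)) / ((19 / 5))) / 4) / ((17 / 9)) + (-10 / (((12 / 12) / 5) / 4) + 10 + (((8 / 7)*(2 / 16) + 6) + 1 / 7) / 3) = -17033951861 / 93266250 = -182.64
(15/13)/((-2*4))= -15/104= -0.14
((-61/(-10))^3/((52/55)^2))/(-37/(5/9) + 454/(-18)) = -247182309/89383424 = -2.77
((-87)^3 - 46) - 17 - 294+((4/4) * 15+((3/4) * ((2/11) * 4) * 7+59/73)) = -529048820/803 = -658840.37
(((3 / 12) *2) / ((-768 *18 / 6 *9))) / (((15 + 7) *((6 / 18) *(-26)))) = 1 / 7907328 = 0.00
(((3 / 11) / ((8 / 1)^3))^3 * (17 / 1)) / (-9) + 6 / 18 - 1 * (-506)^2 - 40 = -137238987445108889 / 535931387904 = -256075.67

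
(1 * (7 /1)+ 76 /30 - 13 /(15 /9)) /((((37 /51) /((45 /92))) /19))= 37791 /1702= 22.20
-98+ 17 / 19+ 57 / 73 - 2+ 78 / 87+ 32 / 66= -128678218 / 1327359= -96.94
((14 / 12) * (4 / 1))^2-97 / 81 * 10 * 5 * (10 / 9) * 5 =-226624 / 729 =-310.87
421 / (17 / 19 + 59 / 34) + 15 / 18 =1640291 / 10194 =160.91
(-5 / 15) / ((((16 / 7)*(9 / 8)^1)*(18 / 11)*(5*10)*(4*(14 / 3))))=-11 / 129600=-0.00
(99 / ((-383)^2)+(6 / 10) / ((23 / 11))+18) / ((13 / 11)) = 3393481872 / 219300055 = 15.47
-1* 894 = -894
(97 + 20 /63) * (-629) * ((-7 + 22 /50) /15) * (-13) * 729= -253702573.76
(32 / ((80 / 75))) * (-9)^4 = 196830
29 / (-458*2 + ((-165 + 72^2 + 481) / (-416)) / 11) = -3016 / 95389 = -0.03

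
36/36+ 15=16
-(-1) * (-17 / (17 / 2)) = -2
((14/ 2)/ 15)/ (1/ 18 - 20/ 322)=-6762/ 95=-71.18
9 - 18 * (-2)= 45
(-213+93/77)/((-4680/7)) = 453/1430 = 0.32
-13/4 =-3.25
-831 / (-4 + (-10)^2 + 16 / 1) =-831 / 112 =-7.42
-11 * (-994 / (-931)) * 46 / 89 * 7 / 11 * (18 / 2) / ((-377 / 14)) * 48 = 39505536 / 637507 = 61.97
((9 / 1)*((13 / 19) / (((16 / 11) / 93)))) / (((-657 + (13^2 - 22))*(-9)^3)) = 4433 / 4186080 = 0.00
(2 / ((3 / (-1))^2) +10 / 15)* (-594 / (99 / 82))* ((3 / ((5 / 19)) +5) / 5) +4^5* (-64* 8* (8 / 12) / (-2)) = 12999616 / 75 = 173328.21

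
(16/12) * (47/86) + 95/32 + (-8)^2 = 279455/4128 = 67.70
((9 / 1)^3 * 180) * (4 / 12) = 43740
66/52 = 33/26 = 1.27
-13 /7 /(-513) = 13 /3591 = 0.00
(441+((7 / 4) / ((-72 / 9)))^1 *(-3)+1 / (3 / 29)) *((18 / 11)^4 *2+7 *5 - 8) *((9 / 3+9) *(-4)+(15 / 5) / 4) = -881575.91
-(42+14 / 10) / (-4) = 217 / 20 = 10.85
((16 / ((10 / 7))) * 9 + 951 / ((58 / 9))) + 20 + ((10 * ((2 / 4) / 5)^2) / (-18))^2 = 252159509 / 939600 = 268.37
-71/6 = -11.83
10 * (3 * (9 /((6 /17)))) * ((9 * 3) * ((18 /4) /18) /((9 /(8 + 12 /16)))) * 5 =401625 /16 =25101.56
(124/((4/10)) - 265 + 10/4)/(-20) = -19/8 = -2.38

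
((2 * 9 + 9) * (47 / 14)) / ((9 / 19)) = 2679 / 14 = 191.36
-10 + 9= -1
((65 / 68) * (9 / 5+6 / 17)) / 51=793 / 19652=0.04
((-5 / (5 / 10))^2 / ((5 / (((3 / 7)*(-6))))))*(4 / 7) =-1440 / 49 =-29.39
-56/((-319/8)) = 448/319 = 1.40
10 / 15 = 2 / 3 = 0.67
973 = 973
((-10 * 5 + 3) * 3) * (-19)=2679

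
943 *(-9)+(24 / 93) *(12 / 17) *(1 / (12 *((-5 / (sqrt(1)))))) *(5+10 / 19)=-8487.02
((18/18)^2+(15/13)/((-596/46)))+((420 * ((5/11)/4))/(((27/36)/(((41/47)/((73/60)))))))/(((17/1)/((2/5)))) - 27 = -62177155993/2485546778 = -25.02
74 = 74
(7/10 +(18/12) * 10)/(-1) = -157/10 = -15.70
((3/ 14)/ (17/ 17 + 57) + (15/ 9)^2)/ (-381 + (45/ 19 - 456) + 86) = -386213/ 103948992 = -0.00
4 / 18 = 2 / 9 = 0.22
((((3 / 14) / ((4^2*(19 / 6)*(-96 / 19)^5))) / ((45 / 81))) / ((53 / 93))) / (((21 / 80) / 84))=-4039951 / 3112173568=-0.00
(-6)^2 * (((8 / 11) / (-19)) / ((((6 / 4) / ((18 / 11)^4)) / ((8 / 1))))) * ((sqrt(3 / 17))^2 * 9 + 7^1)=-23541497856 / 52019473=-452.55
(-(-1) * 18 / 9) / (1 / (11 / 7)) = 22 / 7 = 3.14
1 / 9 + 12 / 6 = 19 / 9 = 2.11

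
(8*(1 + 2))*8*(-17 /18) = -544 /3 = -181.33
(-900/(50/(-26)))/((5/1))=468/5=93.60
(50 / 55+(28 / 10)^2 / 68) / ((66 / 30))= 0.47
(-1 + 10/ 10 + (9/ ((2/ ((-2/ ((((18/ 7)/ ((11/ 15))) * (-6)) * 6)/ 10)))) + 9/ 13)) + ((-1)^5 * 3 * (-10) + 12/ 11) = 49097011/ 1544400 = 31.79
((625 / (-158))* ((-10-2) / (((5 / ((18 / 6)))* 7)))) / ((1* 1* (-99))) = -250 / 6083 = -0.04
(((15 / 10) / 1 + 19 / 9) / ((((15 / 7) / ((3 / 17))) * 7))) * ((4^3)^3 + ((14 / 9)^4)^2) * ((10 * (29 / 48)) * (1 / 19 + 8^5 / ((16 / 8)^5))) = 25870453508450267600 / 375410453841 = 68912448.34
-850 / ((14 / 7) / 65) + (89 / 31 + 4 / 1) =-856162 / 31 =-27618.13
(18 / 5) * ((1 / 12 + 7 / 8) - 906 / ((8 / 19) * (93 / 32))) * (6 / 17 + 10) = -27558.94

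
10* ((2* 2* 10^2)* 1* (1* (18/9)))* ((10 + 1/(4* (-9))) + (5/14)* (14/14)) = 82634.92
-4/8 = -1/2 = -0.50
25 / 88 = 0.28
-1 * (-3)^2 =-9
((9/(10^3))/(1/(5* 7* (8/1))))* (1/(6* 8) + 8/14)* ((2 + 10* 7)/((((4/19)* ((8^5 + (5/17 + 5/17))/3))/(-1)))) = -5206437/111413200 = -0.05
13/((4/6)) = 39/2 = 19.50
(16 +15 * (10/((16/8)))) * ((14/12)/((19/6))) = 637/19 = 33.53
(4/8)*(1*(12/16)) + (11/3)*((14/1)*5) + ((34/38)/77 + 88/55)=45409171/175560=258.65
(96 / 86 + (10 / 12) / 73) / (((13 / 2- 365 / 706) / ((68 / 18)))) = 127455239 / 178998336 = 0.71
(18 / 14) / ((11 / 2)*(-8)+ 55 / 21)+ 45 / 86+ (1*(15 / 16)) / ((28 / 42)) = 2270043 / 1195744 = 1.90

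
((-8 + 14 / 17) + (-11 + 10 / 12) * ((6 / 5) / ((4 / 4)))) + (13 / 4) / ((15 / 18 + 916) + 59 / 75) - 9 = -221302319 / 7799770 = -28.37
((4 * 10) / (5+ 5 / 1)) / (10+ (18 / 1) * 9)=1 / 43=0.02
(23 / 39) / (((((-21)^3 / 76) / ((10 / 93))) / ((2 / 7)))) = -34960 / 235127529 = -0.00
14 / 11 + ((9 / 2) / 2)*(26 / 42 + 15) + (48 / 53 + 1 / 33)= 457295 / 12243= 37.35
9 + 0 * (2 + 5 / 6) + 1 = 10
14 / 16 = 7 / 8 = 0.88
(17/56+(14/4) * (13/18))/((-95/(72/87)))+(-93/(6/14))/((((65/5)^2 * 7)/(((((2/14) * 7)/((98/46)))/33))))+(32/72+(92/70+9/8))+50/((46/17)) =8866338092951/415582647480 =21.33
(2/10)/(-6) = -1/30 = -0.03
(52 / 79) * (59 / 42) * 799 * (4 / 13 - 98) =-119738140 / 1659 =-72174.89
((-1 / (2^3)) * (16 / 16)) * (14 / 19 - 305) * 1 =38.03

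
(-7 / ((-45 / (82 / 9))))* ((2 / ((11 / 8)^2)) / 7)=10496 / 49005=0.21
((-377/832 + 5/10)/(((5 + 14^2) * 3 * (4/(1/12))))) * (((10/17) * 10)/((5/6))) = 0.00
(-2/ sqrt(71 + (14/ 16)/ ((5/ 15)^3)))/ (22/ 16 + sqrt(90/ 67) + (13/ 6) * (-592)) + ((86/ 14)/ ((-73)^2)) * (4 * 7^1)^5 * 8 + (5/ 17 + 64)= 13824 * sqrt(253595)/ 47961064463839 + 197790432 * sqrt(1514)/ 47961064463839 + 14383857749/ 90593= 158774.49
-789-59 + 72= -776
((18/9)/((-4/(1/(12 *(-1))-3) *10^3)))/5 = 37/120000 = 0.00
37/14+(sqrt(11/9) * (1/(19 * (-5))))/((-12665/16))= 16 * sqrt(11)/3609525+37/14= 2.64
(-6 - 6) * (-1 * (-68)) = -816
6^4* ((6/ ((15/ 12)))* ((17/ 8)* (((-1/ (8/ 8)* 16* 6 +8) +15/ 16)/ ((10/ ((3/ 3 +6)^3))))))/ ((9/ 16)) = -1754477928/ 25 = -70179117.12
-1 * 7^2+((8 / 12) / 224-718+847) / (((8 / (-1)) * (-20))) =-518179 / 10752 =-48.19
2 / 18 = 1 / 9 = 0.11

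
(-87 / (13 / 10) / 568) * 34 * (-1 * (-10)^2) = 369750 / 923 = 400.60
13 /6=2.17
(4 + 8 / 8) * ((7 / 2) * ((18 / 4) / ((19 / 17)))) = 5355 / 76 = 70.46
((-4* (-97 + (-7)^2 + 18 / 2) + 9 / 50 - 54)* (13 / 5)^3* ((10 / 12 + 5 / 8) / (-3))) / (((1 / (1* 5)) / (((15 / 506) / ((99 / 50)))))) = -26190437 / 400752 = -65.35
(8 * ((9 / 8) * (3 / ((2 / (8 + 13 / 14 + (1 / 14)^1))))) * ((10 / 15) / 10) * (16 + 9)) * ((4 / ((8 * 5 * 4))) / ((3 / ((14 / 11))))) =2.15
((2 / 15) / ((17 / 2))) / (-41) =-4 / 10455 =-0.00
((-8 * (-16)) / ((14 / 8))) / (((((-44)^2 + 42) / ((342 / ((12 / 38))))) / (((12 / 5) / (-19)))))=-175104 / 34615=-5.06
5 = 5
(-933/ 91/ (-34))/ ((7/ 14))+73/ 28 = 19865/ 6188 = 3.21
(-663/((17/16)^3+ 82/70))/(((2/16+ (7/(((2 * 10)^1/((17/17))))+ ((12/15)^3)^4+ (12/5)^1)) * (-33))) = 61880000000000000/21496057272148503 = 2.88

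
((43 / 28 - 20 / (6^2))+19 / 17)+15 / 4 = 6263 / 1071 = 5.85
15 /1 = 15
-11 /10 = -1.10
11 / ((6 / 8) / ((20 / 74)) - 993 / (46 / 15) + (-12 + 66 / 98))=-495880 / 14982603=-0.03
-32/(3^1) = -32/3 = -10.67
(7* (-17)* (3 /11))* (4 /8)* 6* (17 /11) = -18207 /121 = -150.47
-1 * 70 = -70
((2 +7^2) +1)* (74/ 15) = 3848/ 15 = 256.53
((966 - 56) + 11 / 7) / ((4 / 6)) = 19143 / 14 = 1367.36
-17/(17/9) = -9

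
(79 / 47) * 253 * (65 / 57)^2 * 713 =60209338475 / 152703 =394290.48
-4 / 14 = -2 / 7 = -0.29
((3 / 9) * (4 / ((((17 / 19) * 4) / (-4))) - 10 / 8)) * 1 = -389 / 204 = -1.91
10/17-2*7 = -228/17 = -13.41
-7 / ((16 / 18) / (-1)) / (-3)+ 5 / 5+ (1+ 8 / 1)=59 / 8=7.38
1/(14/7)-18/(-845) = 881/1690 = 0.52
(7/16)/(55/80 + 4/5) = 5/17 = 0.29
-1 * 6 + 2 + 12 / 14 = -22 / 7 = -3.14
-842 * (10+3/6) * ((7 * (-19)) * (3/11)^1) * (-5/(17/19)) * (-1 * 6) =2010708630/187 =10752452.57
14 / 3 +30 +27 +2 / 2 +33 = 287 / 3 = 95.67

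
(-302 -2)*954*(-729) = 211421664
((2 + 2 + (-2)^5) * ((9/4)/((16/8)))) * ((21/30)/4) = -441/80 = -5.51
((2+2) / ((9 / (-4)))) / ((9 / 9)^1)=-16 / 9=-1.78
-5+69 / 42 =-47 / 14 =-3.36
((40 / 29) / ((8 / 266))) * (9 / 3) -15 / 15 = 3961 / 29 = 136.59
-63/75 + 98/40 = 161/100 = 1.61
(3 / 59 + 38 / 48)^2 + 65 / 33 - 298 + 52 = -243.32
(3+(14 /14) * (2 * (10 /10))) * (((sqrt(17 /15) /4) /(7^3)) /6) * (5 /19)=5 * sqrt(255) /469224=0.00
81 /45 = 9 /5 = 1.80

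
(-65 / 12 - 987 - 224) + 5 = -14537 / 12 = -1211.42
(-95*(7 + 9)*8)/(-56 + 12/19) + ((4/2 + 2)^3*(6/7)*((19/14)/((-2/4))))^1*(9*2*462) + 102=-2278999322/1841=-1237913.81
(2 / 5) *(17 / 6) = 17 / 15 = 1.13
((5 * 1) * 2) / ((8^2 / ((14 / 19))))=35 / 304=0.12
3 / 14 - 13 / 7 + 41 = 39.36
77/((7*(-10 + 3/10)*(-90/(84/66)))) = 14/873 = 0.02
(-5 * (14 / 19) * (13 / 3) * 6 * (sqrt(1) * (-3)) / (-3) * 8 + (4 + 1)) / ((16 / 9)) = -130185 / 304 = -428.24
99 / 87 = 33 / 29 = 1.14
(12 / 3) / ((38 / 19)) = 2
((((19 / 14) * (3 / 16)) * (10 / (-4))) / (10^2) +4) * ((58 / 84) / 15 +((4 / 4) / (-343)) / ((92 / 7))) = 332531419 / 1817625600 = 0.18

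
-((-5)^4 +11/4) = -2511/4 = -627.75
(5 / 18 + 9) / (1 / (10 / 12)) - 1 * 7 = 79 / 108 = 0.73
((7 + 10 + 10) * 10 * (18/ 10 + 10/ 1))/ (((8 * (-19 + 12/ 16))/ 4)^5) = -0.00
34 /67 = 0.51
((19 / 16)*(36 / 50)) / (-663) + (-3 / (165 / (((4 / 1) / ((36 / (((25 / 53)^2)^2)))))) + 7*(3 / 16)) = 90537854525909 / 69054333519600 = 1.31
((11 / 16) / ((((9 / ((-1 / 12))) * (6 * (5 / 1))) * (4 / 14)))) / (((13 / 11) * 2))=-847 / 2695680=-0.00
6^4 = 1296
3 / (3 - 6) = -1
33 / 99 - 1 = -2 / 3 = -0.67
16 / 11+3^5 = 2689 / 11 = 244.45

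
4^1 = 4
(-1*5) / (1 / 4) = -20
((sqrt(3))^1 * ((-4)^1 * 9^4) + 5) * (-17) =-85 + 446148 * sqrt(3) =772666.00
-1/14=-0.07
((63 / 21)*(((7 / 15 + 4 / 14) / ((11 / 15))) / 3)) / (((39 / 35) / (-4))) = -1580 / 429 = -3.68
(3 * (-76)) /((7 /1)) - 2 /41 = -9362 /287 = -32.62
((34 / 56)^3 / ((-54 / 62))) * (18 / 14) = -152303 / 460992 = -0.33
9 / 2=4.50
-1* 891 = -891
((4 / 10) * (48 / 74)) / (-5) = -48 / 925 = -0.05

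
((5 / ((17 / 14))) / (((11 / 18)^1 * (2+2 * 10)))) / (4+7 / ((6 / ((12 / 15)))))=4725 / 76109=0.06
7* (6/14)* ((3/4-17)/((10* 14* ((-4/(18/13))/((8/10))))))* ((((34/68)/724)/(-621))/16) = -1/149201920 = -0.00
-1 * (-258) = 258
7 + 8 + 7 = 22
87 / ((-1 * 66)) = -29 / 22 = -1.32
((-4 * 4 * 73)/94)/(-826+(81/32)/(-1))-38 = -47333530/1246111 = -37.99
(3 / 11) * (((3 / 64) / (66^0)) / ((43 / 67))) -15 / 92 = -99651 / 696256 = -0.14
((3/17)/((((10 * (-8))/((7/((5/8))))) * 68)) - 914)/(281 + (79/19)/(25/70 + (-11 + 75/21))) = -99371764701/30486899000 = -3.26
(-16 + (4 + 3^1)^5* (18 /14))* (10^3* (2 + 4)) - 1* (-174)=129558174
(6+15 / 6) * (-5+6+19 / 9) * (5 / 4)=595 / 18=33.06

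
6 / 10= 3 / 5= 0.60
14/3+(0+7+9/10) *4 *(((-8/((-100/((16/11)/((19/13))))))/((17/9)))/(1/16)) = 34612246/1332375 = 25.98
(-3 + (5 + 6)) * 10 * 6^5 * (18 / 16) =699840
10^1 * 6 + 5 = 65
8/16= 1/2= 0.50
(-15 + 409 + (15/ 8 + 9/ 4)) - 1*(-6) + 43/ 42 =68065/ 168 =405.15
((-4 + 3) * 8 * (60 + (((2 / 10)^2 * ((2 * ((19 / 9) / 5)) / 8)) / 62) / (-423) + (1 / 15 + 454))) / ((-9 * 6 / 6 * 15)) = 60668605781 / 1991536875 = 30.46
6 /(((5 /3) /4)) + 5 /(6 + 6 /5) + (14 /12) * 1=2927 /180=16.26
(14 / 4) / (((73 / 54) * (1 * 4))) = 189 / 292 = 0.65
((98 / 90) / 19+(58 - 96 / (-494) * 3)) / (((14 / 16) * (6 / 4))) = 10428592 / 233415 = 44.68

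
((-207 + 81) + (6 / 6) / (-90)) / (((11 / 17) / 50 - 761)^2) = -819387250 / 3765606227289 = -0.00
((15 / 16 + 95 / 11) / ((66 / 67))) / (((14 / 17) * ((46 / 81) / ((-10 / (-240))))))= 17272935 / 19948544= 0.87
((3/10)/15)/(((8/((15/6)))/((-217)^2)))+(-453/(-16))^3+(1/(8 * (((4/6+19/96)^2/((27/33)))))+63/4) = 35703362166163/1551953920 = 23005.43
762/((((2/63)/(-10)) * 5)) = -48006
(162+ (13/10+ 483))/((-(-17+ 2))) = 6463/150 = 43.09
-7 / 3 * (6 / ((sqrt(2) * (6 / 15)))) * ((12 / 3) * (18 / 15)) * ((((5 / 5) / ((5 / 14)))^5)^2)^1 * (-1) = 24297391017984 * sqrt(2) / 9765625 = 3518638.07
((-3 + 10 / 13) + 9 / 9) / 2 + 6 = 70 / 13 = 5.38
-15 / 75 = -1 / 5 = -0.20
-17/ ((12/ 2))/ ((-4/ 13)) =9.21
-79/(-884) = 79/884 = 0.09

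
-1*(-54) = 54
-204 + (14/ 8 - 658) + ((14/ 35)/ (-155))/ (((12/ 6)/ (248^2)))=-93961/ 100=-939.61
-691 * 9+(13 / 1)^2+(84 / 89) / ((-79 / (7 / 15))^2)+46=-6004.00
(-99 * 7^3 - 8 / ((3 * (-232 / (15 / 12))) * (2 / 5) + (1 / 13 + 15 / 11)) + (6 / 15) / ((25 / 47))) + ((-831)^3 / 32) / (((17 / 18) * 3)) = -85574660479953609 / 13448258000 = -6363252.44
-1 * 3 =-3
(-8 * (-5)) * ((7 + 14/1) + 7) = 1120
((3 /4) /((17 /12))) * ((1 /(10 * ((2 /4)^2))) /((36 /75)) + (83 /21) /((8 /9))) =2661 /952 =2.80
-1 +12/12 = 0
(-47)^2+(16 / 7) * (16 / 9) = 139423 / 63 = 2213.06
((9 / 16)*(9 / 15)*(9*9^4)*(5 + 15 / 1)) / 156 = 531441 / 208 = 2555.00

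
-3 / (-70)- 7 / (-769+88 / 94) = 18761 / 360990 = 0.05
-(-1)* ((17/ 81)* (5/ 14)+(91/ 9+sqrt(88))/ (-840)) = 0.05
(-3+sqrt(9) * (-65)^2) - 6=12666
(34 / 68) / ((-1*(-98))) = 1 / 196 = 0.01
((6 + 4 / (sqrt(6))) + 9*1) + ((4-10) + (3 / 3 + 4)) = 2*sqrt(6) / 3 + 14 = 15.63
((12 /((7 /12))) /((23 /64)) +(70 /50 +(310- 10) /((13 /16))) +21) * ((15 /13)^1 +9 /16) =14973141 /19435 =770.42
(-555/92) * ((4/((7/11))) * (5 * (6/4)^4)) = -2472525/2576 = -959.83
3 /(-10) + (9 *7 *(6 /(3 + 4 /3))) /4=1398 /65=21.51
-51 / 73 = -0.70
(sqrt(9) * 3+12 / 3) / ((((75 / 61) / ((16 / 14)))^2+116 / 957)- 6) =-102163776 / 37104311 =-2.75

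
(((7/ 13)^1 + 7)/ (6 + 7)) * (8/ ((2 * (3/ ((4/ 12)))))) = 392/ 1521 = 0.26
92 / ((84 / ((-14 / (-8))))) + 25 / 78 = 349 / 156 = 2.24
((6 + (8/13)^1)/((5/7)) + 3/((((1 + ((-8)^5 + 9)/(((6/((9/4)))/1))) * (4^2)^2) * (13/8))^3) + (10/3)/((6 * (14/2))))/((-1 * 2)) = -392607943181823398569999/84062091308962736511360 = -4.67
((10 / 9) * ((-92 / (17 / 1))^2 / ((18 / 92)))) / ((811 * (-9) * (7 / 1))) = -3893440 / 1196036037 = -0.00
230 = 230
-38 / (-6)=19 / 3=6.33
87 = 87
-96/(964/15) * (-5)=1800/241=7.47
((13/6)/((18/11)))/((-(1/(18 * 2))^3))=-61776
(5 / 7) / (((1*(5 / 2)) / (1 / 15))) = 2 / 105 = 0.02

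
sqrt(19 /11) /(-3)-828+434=-394-sqrt(209) /33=-394.44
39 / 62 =0.63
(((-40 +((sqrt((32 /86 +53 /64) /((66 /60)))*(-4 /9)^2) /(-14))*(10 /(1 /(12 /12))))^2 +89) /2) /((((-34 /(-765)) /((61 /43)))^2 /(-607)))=-525899608.30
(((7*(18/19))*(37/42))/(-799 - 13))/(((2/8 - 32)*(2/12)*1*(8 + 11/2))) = 148/1469517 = 0.00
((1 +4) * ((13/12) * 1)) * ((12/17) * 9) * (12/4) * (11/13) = 1485/17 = 87.35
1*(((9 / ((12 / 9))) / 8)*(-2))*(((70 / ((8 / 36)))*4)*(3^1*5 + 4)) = -161595 / 4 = -40398.75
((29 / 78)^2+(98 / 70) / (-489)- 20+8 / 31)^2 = 9082807991491812361 / 23627458874307600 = 384.42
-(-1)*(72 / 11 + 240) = 2712 / 11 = 246.55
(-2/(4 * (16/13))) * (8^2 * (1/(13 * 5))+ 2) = -1.21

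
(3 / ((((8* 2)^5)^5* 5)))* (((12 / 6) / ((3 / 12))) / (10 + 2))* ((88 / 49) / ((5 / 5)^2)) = 11 / 19410899815994762710418267832320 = 0.00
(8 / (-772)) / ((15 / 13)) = -26 / 2895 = -0.01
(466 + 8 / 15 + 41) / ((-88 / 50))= -38065 / 132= -288.37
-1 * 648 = -648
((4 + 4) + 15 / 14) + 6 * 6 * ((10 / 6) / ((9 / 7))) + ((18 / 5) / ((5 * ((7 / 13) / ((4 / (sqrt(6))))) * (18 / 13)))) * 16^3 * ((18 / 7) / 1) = 2341 / 42 + 8306688 * sqrt(6) / 1225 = 16665.65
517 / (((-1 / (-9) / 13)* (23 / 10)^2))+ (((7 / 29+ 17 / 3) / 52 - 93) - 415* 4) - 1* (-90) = 11692805279 / 1196598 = 9771.71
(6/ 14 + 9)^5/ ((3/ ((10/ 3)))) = 1391480640/ 16807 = 82791.73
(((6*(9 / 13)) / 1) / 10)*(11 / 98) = 297 / 6370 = 0.05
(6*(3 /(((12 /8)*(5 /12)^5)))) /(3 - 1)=1492992 /3125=477.76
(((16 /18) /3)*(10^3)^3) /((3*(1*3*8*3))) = 1000000000 /729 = 1371742.11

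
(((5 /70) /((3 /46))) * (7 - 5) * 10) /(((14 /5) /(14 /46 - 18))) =-20350 /147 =-138.44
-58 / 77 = -0.75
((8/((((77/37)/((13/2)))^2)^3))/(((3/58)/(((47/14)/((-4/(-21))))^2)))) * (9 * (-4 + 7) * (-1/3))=-21420417740146222025007/53356129302784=-401461238.29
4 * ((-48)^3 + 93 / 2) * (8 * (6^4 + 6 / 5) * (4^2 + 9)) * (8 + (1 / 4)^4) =-918205708460.62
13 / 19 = 0.68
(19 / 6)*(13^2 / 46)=3211 / 276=11.63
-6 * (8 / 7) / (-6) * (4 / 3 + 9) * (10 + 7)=4216 / 21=200.76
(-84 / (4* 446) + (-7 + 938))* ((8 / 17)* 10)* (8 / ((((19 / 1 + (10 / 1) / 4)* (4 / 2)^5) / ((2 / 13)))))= 16608200 / 2119169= 7.84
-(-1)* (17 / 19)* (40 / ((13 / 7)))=4760 / 247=19.27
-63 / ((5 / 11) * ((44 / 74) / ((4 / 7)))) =-666 / 5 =-133.20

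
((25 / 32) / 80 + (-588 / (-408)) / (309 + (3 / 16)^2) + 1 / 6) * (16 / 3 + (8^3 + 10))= 10959960739 / 114766592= 95.50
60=60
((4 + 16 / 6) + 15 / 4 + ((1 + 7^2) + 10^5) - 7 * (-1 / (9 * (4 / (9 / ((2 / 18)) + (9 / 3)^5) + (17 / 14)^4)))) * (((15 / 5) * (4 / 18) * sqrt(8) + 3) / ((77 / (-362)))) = -1478643673732601 / 1047757018 - 2957287347465202 * sqrt(2) / 4714906581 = -2298270.86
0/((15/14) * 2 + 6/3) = 0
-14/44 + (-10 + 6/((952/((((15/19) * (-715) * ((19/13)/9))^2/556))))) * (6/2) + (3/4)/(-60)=-54667057/1819510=-30.04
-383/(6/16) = -1021.33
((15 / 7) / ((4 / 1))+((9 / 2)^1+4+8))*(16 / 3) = 636 / 7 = 90.86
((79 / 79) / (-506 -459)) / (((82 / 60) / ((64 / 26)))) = -192 / 102869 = -0.00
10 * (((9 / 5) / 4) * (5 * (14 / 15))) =21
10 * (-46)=-460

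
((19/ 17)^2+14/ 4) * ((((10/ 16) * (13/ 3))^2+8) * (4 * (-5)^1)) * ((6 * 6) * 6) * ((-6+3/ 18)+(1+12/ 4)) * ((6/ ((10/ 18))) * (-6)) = -21603707235/ 578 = -37376656.12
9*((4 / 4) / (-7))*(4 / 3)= -12 / 7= -1.71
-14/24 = -7/12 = -0.58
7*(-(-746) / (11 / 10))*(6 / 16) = 39165 / 22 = 1780.23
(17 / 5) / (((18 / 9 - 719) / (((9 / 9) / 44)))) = -17 / 157740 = -0.00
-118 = -118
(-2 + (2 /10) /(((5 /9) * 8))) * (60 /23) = -51 /10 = -5.10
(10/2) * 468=2340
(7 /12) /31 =7 /372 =0.02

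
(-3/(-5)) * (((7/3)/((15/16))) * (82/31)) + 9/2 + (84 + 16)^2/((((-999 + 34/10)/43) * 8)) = -527043473/11573850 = -45.54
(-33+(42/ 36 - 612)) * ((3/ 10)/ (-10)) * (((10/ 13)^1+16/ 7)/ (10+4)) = 536957/ 127400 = 4.21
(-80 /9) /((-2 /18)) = 80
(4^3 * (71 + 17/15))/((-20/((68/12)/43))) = -294304/9675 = -30.42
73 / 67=1.09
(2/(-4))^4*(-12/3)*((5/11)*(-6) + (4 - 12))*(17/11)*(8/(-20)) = -1.66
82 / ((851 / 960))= 78720 / 851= 92.50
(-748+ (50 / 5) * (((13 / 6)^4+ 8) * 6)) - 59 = 995.27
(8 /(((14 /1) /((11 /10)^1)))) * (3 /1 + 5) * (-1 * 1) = -176 /35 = -5.03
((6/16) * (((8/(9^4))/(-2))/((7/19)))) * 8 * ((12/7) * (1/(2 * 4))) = -38/35721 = -0.00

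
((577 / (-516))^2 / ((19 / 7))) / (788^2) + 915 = 2874263193899143 / 3141271247616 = 915.00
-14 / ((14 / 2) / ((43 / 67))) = -86 / 67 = -1.28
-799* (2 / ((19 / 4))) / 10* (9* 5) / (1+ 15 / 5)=-7191 / 19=-378.47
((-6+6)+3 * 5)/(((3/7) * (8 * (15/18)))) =21/4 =5.25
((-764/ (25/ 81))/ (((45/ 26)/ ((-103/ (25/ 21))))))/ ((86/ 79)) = 15274353276/ 134375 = 113669.61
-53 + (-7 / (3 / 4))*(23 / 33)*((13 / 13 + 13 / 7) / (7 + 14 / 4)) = -113867 / 2079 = -54.77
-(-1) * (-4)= -4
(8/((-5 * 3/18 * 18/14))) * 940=-21056/3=-7018.67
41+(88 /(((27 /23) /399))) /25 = 278417 /225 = 1237.41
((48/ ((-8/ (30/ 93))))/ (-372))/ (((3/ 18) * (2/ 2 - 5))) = -15/ 1922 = -0.01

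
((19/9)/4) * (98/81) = 931/1458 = 0.64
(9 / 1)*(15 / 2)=135 / 2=67.50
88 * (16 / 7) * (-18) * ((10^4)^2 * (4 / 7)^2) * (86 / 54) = -193740800000000 / 1029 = -188280660835.76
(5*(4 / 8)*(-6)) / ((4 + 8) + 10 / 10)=-1.15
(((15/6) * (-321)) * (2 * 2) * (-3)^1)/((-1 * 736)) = -13.08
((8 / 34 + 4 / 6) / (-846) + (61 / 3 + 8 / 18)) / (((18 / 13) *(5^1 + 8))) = 1.15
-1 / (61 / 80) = -80 / 61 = -1.31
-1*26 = -26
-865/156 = -5.54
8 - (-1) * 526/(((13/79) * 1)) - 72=40722/13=3132.46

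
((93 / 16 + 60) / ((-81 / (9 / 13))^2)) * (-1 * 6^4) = -81 / 13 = -6.23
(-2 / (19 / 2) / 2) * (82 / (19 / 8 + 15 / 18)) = -3936 / 1463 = -2.69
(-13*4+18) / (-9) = 34 / 9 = 3.78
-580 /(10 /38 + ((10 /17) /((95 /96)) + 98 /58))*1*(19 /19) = -271643 /1193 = -227.70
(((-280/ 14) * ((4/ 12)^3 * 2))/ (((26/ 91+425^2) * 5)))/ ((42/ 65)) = -260/ 102414537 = -0.00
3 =3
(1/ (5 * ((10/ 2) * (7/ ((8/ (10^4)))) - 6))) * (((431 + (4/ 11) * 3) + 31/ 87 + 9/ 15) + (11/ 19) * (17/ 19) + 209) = 1109957551/ 377813647200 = 0.00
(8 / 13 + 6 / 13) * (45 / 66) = 105 / 143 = 0.73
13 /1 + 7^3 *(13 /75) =72.45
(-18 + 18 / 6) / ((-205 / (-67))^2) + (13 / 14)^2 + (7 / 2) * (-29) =-168428157 / 1647380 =-102.24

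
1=1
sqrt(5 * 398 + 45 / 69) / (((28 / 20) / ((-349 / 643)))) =-1745 * sqrt(1053055) / 103523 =-17.30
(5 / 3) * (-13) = -65 / 3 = -21.67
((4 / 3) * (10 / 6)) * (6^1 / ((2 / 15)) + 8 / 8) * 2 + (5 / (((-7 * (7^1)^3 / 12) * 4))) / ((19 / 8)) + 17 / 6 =170202329 / 821142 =207.28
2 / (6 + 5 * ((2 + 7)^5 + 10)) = 2 / 295301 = 0.00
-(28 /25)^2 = -1.25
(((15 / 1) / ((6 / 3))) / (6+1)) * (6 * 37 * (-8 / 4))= -3330 / 7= -475.71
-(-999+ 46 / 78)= 38938 / 39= 998.41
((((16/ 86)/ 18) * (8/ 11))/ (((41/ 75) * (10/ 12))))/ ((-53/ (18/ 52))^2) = 6480/ 9206264353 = 0.00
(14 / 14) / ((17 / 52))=52 / 17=3.06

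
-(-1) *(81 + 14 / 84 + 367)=2689 / 6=448.17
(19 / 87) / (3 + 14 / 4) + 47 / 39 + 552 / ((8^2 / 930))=12097913 / 1508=8022.49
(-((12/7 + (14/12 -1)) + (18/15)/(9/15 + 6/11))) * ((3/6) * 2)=-41/14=-2.93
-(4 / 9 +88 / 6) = -136 / 9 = -15.11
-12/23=-0.52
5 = 5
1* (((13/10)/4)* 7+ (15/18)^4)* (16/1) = 17867/405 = 44.12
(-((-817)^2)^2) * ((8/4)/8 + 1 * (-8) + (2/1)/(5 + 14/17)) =1306773410499893/396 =3299932854797.71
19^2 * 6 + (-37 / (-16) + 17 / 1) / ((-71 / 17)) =2455323 / 1136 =2161.38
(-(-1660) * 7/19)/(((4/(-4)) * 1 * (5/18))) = -41832/19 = -2201.68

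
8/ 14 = 4/ 7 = 0.57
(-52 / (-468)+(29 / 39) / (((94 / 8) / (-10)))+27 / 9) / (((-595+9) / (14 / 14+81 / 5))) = -586004 / 8056035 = -0.07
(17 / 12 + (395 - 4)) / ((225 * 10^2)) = 4709 / 270000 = 0.02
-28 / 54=-14 / 27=-0.52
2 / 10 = 1 / 5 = 0.20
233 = 233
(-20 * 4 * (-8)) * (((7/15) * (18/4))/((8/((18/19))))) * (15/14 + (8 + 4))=39528/19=2080.42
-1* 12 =-12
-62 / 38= -31 / 19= -1.63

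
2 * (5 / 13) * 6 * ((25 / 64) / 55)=75 / 2288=0.03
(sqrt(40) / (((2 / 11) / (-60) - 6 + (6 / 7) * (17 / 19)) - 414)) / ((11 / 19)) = -151620 * sqrt(10) / 18400273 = -0.03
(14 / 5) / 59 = 14 / 295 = 0.05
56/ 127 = 0.44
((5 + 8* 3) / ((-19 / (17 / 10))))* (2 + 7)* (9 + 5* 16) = -394893 / 190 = -2078.38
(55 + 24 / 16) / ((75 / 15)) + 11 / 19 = 2257 / 190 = 11.88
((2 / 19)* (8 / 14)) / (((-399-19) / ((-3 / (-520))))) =-3 / 3613610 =-0.00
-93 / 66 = -31 / 22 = -1.41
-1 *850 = -850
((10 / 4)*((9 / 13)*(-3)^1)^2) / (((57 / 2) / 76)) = 28.76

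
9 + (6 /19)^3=9.03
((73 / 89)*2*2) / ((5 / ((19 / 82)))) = 2774 / 18245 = 0.15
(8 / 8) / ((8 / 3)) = 3 / 8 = 0.38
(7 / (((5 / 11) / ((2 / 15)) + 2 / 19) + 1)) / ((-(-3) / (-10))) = -29260 / 5661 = -5.17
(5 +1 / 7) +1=43 / 7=6.14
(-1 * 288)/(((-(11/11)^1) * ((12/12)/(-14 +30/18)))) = -3552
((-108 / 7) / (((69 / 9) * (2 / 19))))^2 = 365.50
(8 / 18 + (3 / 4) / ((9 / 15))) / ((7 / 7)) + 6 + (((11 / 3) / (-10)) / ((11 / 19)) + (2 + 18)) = 27.06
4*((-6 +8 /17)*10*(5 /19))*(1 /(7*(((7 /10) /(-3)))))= 564000 /15827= 35.64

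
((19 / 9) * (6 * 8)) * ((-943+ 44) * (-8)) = 2186368 / 3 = 728789.33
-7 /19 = -0.37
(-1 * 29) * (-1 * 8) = 232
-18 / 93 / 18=-1 / 93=-0.01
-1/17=-0.06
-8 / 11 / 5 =-0.15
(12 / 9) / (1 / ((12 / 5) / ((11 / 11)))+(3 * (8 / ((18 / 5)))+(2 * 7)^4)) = 16 / 461077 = 0.00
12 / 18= 2 / 3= 0.67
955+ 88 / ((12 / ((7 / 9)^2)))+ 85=253798 / 243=1044.44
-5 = -5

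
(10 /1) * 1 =10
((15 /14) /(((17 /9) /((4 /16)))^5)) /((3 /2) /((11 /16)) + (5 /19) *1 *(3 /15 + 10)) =20568735 /2300122904576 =0.00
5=5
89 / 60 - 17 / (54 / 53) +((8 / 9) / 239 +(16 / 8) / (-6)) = -2004491 / 129060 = -15.53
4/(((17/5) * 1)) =20/17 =1.18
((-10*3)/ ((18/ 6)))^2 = 100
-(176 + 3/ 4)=-707/ 4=-176.75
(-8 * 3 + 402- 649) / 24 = -271 / 24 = -11.29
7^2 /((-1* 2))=-49 /2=-24.50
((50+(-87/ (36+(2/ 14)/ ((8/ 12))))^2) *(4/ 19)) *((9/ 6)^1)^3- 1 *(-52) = 49722229/ 542659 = 91.63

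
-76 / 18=-38 / 9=-4.22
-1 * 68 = -68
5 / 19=0.26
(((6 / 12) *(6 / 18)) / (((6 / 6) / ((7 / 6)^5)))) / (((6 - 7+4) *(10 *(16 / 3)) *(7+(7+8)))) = 16807 / 164229120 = 0.00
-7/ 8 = -0.88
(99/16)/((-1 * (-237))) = 33/1264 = 0.03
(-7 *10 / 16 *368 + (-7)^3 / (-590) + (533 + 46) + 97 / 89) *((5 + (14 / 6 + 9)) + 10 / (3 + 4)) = -20160669769 / 1102710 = -18282.84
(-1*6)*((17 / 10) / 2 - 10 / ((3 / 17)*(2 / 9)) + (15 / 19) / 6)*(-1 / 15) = -96527 / 950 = -101.61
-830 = -830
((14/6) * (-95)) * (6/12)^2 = -665/12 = -55.42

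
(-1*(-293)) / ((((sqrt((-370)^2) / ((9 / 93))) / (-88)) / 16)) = -618816 / 5735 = -107.90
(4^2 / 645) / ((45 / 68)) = 1088 / 29025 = 0.04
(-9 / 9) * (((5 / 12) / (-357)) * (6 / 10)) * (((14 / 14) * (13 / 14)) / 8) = 13 / 159936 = 0.00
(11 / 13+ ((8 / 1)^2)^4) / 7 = 218103819 / 91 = 2396745.26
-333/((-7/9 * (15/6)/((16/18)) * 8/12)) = 7992/35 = 228.34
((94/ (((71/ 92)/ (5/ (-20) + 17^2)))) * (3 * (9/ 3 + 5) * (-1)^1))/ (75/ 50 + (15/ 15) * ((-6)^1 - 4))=119861280/ 1207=99305.12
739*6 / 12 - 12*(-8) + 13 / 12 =5599 / 12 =466.58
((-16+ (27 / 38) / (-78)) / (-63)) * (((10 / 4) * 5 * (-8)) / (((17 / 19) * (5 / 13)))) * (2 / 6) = -79085 / 3213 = -24.61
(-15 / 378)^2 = 25 / 15876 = 0.00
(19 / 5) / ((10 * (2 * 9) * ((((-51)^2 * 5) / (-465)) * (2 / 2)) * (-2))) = 589 / 1560600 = 0.00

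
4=4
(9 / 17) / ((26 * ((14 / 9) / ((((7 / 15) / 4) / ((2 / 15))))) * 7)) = 81 / 49504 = 0.00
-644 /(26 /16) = -5152 /13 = -396.31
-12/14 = -6/7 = -0.86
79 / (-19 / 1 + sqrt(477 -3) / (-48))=-4.06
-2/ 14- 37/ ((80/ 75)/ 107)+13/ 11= -4571365/ 1232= -3710.52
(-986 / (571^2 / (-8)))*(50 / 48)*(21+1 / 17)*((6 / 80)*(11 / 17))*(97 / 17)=27693985 / 188451698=0.15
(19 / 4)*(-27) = -513 / 4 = -128.25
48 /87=16 /29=0.55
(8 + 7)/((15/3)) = 3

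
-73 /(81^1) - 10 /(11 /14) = -12143 /891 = -13.63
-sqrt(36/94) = -3 * sqrt(94)/47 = -0.62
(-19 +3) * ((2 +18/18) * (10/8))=-60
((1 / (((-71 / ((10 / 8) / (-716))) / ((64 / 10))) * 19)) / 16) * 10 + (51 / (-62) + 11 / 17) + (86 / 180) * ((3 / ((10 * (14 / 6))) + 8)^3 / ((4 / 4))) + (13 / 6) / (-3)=111613390152606831 / 436485394310000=255.71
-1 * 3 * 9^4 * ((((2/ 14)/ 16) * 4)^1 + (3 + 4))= -3877551/ 28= -138483.96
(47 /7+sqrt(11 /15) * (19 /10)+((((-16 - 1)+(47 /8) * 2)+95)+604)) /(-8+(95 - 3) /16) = -19613 /63 - 38 * sqrt(165) /675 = -312.04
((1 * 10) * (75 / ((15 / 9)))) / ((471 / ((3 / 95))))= 90 / 2983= 0.03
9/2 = 4.50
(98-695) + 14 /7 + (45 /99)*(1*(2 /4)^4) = -104715 /176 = -594.97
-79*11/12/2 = -869/24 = -36.21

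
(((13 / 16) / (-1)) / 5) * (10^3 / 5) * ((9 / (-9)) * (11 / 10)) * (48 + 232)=10010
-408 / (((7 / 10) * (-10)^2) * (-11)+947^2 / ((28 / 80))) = -476 / 2988465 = -0.00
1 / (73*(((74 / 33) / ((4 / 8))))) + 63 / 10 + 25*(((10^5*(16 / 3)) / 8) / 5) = 54021021473 / 162060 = 333339.64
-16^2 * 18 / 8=-576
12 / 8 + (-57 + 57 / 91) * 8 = -81807 / 182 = -449.49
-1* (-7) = 7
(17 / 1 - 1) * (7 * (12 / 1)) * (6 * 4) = 32256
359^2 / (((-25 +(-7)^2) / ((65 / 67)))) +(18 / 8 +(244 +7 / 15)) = 14623309 / 2680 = 5456.46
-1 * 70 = -70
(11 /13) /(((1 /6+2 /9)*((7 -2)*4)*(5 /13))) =99 /350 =0.28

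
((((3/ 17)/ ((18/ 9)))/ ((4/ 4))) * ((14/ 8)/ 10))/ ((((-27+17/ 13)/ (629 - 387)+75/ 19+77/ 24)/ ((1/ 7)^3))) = 268983/ 42121036510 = 0.00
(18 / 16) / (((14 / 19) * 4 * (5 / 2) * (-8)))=-171 / 8960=-0.02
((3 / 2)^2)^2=5.06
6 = 6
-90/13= -6.92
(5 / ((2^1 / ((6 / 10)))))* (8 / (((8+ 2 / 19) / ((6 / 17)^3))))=24624 / 378301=0.07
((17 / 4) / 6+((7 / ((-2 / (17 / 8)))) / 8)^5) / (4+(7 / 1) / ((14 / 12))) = 284766847 / 206158430208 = 0.00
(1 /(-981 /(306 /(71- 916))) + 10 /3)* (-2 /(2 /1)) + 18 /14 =-3961229 /1934205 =-2.05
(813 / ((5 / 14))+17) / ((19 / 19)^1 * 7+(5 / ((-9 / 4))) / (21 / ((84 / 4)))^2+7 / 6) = 206406 / 535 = 385.81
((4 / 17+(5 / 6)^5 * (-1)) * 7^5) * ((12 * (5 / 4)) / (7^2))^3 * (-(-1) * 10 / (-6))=13763125 / 102816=133.86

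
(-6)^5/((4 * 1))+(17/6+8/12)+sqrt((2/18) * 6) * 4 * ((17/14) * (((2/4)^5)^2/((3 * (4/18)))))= -3881/2+17 * sqrt(6)/7168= -1940.49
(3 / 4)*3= 9 / 4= 2.25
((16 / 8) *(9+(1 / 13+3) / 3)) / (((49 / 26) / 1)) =1564 / 147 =10.64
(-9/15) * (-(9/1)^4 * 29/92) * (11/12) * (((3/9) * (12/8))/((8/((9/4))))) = 18836631/117760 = 159.96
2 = 2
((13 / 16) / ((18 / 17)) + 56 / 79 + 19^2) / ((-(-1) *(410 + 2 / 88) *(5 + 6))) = 8247059 / 102617208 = 0.08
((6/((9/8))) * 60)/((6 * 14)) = 80/21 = 3.81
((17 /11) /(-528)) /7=-17 /40656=-0.00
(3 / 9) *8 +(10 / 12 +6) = 19 / 2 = 9.50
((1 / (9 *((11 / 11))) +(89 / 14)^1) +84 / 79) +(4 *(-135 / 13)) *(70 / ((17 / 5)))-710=-3426619991 / 2199834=-1557.67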